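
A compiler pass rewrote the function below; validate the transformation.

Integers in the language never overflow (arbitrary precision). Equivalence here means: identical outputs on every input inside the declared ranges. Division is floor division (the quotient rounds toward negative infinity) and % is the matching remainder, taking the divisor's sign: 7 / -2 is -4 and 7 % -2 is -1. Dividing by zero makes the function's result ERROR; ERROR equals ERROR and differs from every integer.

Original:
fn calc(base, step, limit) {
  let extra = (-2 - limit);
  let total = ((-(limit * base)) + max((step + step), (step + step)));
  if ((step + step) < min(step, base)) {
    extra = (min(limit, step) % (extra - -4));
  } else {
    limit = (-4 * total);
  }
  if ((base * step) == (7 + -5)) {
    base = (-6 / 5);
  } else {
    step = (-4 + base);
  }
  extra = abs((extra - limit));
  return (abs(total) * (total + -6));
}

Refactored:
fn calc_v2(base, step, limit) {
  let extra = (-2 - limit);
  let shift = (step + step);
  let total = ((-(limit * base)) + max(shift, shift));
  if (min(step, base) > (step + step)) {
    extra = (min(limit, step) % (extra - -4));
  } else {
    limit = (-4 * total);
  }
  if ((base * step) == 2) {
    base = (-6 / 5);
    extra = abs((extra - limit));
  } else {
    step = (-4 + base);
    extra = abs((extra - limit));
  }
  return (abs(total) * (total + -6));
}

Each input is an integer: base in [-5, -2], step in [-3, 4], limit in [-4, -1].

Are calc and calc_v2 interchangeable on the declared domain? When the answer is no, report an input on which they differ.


Side by side, the visible changes include: constant usage differs, statement counts differ, comparison usage differs, min/max/abs usage differs, arithmetic usage differs, local variable names differ.
One worked example (base=-2, step=3, limit=-1) — calc: extra := -1 | total := 4 | ((step + step) < min(step, base)): false | limit := -16 | ((base * step) == (7 + -5)): false | step := -6 | extra := 15 | result -8; calc_v2: extra := -1 | shift := 6 | total := 4 | (min(step, base) > (step + step)): false | limit := -16 | ((base * step) == 2): false | step := -6 | extra := 15 | result -8; agreement on -8.
Every one of the 128 inputs gives matching results.
verdict: equivalent


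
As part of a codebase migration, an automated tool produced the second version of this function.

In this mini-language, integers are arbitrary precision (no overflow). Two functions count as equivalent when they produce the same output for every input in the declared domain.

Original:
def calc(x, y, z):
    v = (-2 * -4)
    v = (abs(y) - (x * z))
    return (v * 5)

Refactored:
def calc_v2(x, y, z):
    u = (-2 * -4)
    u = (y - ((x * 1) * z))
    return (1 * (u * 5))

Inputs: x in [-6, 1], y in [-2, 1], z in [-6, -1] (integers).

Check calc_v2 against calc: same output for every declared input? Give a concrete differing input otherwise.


There is a counterexample at x=-6, y=-2, z=-6: -170 on one side, -190 on the other.
calc: v becomes 8; next v becomes -34; next final value -170
calc_v2: u becomes 8; next u becomes -38; next final value -190
verdict: not equivalent; witness: x=-6, y=-2, z=-6


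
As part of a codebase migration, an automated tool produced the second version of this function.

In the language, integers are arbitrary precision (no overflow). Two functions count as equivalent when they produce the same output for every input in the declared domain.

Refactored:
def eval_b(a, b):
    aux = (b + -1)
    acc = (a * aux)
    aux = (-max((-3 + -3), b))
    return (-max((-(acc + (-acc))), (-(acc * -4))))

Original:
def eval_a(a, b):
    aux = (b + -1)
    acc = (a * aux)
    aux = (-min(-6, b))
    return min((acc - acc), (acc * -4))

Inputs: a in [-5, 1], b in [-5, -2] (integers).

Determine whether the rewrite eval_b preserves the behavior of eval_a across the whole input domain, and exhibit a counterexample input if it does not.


There is a behavioral-looking edit here, yet the outcome never shifts on this domain; all 28 inputs agree.
verdict: equivalent


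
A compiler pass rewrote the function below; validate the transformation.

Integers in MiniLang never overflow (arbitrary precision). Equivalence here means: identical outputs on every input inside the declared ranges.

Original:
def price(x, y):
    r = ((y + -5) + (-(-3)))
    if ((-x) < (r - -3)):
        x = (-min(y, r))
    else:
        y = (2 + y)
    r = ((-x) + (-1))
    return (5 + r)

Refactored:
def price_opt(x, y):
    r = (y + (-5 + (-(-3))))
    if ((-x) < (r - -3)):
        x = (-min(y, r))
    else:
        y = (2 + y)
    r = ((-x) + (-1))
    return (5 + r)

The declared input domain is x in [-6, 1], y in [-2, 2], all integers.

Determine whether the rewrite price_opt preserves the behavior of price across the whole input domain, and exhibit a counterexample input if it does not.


Behavior is preserved: although same computation, different form, the outputs never diverge.
As a probe, take x=0, y=-2: price runs r=-4, then ((-x) < (r - -3)) is false, then y=0, then r=-1, then returns 4; price_opt runs r=-4, then ((-x) < (r - -3)) is false, then y=0, then r=-1, then returns 4; both end at 4.
An exhaustive pass over the 40 declared inputs shows identical outputs.
verdict: equivalent


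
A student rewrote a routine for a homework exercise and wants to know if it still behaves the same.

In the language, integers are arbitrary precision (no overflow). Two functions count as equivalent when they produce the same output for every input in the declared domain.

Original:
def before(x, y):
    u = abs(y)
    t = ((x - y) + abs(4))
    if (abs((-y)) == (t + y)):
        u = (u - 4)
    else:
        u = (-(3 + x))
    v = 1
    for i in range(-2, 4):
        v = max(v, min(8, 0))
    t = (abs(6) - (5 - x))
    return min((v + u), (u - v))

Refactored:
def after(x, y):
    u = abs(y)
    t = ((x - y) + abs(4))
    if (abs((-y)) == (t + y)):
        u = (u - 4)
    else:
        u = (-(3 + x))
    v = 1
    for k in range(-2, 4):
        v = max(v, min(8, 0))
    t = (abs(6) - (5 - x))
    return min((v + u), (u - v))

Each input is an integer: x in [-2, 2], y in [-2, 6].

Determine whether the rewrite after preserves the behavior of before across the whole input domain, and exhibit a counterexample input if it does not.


Reading the diff, among the changes: local variable names differ.
Spot check at x=-1, y=6 — before: u = 6; t = -3; (abs((-y)) == (t + y)) -> false; u = -2; v = 1; [i=-2]; v = 1; [i=-1]; v = 1; [i=0]; v = 1; [i=1]; v = 1; [i=2]; v = 1; [i=3]; v = 1; t = 0; return -3. after: u = 6; t = -3; (abs((-y)) == (t + y)) -> false; u = -2; v = 1; [k=-2]; v = 1; [k=-1]; v = 1; [k=0]; v = 1; [k=1]; v = 1; [k=2]; v = 1; [k=3]; v = 1; t = 0; return -3. Both give -3.
Checked all 45 inputs in the declared domain: the outputs agree on every one.
verdict: equivalent


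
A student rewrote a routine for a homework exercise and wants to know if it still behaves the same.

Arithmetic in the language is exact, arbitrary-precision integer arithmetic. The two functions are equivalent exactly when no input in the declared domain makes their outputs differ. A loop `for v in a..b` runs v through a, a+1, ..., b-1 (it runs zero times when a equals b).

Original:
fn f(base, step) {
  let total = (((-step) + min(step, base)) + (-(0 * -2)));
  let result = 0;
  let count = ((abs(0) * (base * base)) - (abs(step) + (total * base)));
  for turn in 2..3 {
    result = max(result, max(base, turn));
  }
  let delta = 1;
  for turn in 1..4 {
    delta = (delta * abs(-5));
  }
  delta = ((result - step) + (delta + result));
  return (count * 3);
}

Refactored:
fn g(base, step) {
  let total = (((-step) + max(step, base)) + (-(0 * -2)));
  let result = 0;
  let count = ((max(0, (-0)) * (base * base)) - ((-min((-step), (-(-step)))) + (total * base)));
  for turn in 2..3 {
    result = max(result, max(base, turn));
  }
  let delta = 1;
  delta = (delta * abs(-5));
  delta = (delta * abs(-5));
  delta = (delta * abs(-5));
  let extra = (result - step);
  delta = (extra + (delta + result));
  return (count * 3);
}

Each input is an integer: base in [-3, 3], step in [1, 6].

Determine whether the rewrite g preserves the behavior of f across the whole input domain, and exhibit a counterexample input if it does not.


Input base=-3, step=1: -39 from f versus -3 from g.
verdict: not equivalent; witness: base=-3, step=1


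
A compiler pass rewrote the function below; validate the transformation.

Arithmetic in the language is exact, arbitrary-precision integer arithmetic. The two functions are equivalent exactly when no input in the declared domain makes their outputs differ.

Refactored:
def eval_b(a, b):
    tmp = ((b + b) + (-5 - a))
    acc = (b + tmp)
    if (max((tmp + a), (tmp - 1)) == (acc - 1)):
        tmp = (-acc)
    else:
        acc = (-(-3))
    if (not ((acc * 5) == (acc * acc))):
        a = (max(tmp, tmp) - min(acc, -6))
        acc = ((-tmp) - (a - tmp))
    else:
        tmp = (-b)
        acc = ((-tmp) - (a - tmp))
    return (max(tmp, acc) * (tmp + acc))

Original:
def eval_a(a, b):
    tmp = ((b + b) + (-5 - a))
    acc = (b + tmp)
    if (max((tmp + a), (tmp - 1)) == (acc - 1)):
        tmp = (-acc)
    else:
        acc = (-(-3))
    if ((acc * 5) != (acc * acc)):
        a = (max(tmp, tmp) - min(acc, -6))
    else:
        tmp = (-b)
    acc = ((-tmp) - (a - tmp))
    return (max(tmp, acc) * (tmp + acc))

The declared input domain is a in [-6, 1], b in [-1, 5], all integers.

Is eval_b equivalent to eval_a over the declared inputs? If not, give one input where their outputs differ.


This is a faithful refactor — arithmetic usage differs, and boolean connective usage differs, and statement counts differ, and comparison usage differs, but the computed results match everywhere.
Tracing a=-4, b=5: eval_a: tmp = 9; acc = 14; (max((tmp + a), (tmp - 1)) == (acc - 1)) -> false; acc = 3; ((acc * 5) != (acc * acc)) -> true; a = 15; acc = -15; return -54 | eval_b: tmp = 9; acc = 14; (max((tmp + a), (tmp - 1)) == (acc - 1)) -> false; acc = 3; (not ((acc * 5) == (acc * acc))) -> true; a = 15; acc = -15; return -54 — matching result -54.
Every one of the 56 inputs gives matching results.
verdict: equivalent


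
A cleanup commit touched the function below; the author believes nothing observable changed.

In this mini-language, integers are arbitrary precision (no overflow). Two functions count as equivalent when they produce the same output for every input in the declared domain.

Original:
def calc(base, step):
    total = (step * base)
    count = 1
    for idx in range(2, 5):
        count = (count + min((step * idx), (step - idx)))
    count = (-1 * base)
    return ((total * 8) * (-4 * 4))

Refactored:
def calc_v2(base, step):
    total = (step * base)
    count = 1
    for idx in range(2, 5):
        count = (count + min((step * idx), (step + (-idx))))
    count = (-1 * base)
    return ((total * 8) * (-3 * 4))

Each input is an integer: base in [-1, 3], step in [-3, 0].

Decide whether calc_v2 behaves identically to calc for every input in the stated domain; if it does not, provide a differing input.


There is a counterexample at base=-1, step=-3: -384 on one side, -288 on the other.
calc: total = 3; count = 1; [idx=2]; count = -5; [idx=3]; count = -14; [idx=4]; count = -26; count = 1; return -384
calc_v2: total = 3; count = 1; [idx=2]; count = -5; [idx=3]; count = -14; [idx=4]; count = -26; count = 1; return -288
verdict: not equivalent; witness: base=-1, step=-3


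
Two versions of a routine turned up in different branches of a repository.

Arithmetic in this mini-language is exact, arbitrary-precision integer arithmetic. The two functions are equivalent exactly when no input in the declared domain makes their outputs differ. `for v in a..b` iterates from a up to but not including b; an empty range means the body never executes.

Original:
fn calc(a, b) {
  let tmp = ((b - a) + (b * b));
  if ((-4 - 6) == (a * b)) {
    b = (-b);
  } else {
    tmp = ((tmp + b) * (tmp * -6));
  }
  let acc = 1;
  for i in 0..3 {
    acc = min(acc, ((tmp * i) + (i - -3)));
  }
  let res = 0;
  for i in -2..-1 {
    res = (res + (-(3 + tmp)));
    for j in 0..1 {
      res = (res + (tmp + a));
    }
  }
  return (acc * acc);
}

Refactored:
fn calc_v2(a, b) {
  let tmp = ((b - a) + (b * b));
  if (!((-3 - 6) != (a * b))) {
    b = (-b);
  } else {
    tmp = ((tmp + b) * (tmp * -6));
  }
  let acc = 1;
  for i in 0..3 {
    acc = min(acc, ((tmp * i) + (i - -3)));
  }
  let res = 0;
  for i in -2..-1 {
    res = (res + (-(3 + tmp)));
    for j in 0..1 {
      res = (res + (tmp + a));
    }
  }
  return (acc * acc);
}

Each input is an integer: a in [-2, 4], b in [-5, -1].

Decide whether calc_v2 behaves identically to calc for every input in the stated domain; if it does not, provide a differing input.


Not equivalent: a=2, b=-5 separates them (1 vs 7856809).
calc: tmp becomes 18; next ((-4 - 6) == (a * b)) evaluates to true; next b becomes 5; next acc becomes 1; next at i=0:; next acc becomes 1; next at i=1:; next acc becomes 1; next at i=2:; next acc becomes 1; next res becomes 0; next at i=-2:; next res becomes -21; next at j=0:; next res becomes -1; next final value 1
calc_v2: tmp becomes 18; next (!((-3 - 6) != (a * b))) evaluates to false; next tmp becomes -1404; next acc becomes 1; next at i=0:; next acc becomes 1; next at i=1:; next acc becomes -1400; next at i=2:; next acc becomes -2803; next res becomes 0; next at i=-2:; next res becomes 1401; next at j=0:; next res becomes -1; next final value 7856809
verdict: not equivalent; witness: a=2, b=-5


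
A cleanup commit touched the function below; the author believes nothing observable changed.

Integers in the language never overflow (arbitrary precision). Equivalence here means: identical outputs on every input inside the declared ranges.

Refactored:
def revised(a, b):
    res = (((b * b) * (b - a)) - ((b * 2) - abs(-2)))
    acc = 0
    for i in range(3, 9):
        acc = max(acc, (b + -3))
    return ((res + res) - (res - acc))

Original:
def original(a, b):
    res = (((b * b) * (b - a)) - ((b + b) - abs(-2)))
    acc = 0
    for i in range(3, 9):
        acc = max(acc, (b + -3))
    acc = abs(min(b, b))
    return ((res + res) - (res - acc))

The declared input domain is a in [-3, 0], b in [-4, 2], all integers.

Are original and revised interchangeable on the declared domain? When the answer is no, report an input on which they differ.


These are not equivalent — on a=-3, b=-4 the outputs split (-2 vs -6).
original: res becomes -6; next acc becomes 0; next at i=3:; next acc becomes 0; next at i=4:; next acc becomes 0; next at i=5:; next acc becomes 0; next at i=6:; next acc becomes 0; next at i=7:; next acc becomes 0; next at i=8:; next acc becomes 0; next acc becomes 4; next final value -2
revised: res becomes -6; next acc becomes 0; next at i=3:; next acc becomes 0; next at i=4:; next acc becomes 0; next at i=5:; next acc becomes 0; next at i=6:; next acc becomes 0; next at i=7:; next acc becomes 0; next at i=8:; next acc becomes 0; next final value -6
verdict: not equivalent; witness: a=-3, b=-4


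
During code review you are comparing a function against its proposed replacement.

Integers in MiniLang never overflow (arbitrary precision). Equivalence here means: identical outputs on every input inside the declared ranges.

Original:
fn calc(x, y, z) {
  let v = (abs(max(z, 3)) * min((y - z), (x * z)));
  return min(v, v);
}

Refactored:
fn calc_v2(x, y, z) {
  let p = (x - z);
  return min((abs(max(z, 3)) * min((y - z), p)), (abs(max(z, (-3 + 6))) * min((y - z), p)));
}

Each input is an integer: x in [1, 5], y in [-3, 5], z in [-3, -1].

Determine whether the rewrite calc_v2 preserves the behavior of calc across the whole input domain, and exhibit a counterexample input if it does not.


Not equivalent: x=1, y=-3, z=-3 separates them (-9 vs 0).
calc: v = -9; return -9
calc_v2: p = 4; return 0
verdict: not equivalent; witness: x=1, y=-3, z=-3


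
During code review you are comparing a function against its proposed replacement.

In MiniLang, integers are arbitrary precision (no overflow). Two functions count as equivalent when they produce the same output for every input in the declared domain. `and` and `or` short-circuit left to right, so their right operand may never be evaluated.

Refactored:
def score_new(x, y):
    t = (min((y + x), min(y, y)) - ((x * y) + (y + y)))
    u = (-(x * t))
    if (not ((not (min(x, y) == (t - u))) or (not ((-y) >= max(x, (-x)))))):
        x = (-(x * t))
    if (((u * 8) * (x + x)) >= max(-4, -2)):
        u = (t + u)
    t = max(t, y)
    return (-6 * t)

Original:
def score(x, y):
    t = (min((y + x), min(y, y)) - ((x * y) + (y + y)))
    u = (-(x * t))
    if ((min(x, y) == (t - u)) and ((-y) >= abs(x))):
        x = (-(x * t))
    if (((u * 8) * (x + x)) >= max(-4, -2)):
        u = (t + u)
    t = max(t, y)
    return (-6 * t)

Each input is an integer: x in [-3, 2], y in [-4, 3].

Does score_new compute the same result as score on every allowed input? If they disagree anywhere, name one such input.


Differences: boolean connective usage differs; min/max/abs usage differs — yet all 48 inputs agree.
verdict: equivalent


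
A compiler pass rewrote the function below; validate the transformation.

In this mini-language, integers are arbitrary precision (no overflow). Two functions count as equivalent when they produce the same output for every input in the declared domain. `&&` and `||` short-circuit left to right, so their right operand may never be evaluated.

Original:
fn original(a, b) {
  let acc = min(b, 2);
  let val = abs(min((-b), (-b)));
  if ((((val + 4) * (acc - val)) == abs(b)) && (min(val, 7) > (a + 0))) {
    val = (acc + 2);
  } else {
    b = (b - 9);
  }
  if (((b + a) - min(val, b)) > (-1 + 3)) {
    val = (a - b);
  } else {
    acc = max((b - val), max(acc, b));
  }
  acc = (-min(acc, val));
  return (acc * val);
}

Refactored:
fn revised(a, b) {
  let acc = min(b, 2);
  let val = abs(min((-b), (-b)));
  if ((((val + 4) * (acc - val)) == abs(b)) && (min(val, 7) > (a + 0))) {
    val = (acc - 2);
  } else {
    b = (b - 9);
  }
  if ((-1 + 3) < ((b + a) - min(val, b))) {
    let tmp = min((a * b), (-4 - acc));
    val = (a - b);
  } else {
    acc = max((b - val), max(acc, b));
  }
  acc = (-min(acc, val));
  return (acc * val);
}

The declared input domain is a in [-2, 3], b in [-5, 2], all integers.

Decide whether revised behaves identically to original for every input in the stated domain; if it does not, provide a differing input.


At a=-2, b=0: original gives 0, revised gives -4.
verdict: not equivalent; witness: a=-2, b=0


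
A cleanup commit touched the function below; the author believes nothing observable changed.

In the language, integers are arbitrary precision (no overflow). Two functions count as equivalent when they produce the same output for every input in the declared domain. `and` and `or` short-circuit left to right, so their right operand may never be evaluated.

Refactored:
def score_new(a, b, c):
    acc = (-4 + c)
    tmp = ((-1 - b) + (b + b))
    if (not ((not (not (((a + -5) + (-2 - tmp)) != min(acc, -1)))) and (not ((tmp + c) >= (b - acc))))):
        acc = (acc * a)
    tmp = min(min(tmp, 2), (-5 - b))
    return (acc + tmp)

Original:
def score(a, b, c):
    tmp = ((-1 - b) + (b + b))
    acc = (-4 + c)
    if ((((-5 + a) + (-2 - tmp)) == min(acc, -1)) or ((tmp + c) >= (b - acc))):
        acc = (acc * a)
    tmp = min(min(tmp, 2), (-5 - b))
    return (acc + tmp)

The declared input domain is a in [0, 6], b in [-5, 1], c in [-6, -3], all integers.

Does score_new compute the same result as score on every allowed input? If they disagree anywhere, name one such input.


This is a faithful refactor — comparison usage differs, plus boolean connective usage differs, but the computed results match everywhere.
Tracing a=4, b=-3, c=-3: score: tmp becomes -4; next acc becomes -7; next ((((-5 + a) + (-2 - tmp)) == min(acc, -1)) or ((tmp + c) >= (b - acc))) evaluates to false; next tmp becomes -4; next final value -11 | score_new: acc becomes -7; next tmp becomes -4; next (not ((not (not (((a + -5) + (-2 - tmp)) != min(acc, -1)))) and (not ((tmp + c) >= (b - acc))))) evaluates to false; next tmp becomes -4; next final value -11 — matching result -11.
Every one of the 196 inputs gives matching results.
verdict: equivalent


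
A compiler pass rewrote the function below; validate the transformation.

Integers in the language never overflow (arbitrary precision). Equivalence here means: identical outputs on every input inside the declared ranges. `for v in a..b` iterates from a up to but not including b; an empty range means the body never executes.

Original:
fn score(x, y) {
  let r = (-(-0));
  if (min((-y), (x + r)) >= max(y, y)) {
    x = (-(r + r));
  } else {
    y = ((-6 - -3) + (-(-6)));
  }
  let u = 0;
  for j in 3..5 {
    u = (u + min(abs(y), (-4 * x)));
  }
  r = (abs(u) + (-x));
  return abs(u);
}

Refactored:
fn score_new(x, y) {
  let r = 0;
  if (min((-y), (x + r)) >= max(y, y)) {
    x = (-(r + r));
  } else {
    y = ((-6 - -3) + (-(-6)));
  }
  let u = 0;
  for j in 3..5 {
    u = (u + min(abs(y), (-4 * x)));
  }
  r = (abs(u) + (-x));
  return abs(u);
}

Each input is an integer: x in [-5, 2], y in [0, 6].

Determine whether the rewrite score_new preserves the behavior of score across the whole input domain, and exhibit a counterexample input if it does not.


Behavior is preserved: although same computation, different form, the outputs never diverge.
Tracing x=-5, y=2: score: r = 0; (min((-y), (x + r)) >= max(y, y)) -> false; y = 3; u = 0; [j=3]; u = 3; [j=4]; u = 6; r = 11; return 6 | score_new: r = 0; (min((-y), (x + r)) >= max(y, y)) -> false; y = 3; u = 0; [j=3]; u = 3; [j=4]; u = 6; r = 11; return 6 — matching result 6.
Across all 56 domain points the two functions coincide.
verdict: equivalent


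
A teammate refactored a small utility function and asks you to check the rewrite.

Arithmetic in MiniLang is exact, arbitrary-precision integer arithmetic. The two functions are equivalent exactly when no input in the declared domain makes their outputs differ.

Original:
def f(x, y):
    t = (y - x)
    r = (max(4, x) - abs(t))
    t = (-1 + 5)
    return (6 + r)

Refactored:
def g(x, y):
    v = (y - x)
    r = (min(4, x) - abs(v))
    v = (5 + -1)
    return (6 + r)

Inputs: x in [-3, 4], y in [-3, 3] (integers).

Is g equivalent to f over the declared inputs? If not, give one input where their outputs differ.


Try x=-3, y=-3.
f: t becomes 0; next r becomes 4; next t becomes 4; next final value 10
g: v becomes 0; next r becomes -3; next v becomes 4; next final value 3
10 != 3, so the rewrite changes behavior.
verdict: not equivalent; witness: x=-3, y=-3


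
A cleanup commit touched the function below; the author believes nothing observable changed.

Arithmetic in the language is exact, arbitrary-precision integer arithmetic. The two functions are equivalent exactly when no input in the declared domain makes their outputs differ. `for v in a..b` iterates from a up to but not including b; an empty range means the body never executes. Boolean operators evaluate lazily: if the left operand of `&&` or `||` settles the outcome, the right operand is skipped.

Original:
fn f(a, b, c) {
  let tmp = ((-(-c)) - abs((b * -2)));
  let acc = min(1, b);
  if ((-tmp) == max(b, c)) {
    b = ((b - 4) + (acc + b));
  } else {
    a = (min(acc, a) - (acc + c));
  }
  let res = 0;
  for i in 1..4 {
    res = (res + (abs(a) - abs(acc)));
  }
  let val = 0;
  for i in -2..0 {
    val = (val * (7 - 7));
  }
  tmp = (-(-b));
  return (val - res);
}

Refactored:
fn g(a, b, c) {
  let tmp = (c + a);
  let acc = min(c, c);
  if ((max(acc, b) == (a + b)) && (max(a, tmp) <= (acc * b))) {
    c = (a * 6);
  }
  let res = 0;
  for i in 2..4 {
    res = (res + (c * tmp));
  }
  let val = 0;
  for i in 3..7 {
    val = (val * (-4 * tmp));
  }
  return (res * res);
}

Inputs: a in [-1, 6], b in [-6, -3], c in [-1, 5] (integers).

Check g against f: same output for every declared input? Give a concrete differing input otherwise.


Try a=-1, b=-6, c=-1.
f: tmp = -13; acc = -6; ((-tmp) == max(b, c)) -> false; a = 1; res = 0; [i=1]; res = -5; [i=2]; res = -10; [i=3]; res = -15; val = 0; [i=-2]; val = 0; [i=-1]; val = 0; tmp = -6; return 15
g: tmp = -2; acc = -1; ((max(acc, b) == (a + b)) && (max(a, tmp) <= (acc * b))) -> false; res = 0; [i=2]; res = 2; [i=3]; res = 4; val = 0; [i=3]; val = 0; [i=4]; val = 0; [i=5]; val = 0; [i=6]; val = 0; return 16
15 against 16: the behavior changed.
verdict: not equivalent; witness: a=-1, b=-6, c=-1


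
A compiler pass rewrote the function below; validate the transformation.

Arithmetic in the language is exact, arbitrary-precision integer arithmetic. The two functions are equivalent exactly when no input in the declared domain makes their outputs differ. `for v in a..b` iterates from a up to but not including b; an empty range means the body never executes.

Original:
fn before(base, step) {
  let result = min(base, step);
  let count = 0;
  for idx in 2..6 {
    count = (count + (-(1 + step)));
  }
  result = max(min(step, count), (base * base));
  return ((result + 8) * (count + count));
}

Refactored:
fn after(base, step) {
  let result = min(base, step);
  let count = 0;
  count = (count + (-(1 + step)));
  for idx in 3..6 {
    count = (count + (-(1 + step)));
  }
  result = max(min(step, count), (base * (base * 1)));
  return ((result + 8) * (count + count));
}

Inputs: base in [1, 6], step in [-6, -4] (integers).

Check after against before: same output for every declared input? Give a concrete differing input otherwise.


Behavior is preserved: although arithmetic usage differs, and loop structure differs, and statement counts differ, and constant usage differs, the outputs never diverge.
Spot check at base=1, step=-4 — before: result becomes -4; next count becomes 0; next at idx=2:; next count becomes 3; next at idx=3:; next count becomes 6; next at idx=4:; next count becomes 9; next at idx=5:; next count becomes 12; next result becomes 1; next final value 216. after: result becomes -4; next count becomes 0; next count becomes 3; next at idx=3:; next count becomes 6; next at idx=4:; next count becomes 9; next at idx=5:; next count becomes 12; next result becomes 1; next final value 216. Both give 216.
Every one of the 18 inputs gives matching results.
verdict: equivalent


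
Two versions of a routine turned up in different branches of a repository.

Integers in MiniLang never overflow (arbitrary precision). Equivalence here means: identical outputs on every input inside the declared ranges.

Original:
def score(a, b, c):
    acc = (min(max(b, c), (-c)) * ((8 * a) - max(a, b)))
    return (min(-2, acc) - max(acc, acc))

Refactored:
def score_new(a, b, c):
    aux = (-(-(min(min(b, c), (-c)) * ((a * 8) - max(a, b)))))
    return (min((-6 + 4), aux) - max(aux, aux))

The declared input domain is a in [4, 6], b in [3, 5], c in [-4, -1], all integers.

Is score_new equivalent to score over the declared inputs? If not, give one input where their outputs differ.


The rewrite breaks on a=4, b=3, c=-4, where the results are -86 and 0.
score: acc=84, then returns -86
score_new: aux=-112, then returns 0
verdict: not equivalent; witness: a=4, b=3, c=-4


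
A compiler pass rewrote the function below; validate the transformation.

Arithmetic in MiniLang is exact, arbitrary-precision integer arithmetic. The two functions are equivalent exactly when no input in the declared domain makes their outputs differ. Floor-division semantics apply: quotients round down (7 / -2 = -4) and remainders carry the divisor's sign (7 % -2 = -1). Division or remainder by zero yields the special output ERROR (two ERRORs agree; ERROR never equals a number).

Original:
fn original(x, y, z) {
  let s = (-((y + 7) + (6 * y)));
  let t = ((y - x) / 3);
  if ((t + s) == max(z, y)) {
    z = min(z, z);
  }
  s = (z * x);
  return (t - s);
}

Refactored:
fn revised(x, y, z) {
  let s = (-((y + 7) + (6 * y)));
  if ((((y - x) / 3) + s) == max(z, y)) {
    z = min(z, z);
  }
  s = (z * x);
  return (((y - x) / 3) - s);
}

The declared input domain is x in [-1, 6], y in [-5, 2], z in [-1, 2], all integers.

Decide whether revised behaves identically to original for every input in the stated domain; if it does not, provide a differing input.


Side by side, the visible changes include: statement counts differ, plus local variable names differ, plus constant usage differs, plus arithmetic usage differs.
One worked example (x=1, y=-2, z=1) — original: s = 7; t = -1; ((t + s) == max(z, y)) -> false; s = 1; return -2; revised: s = 7; ((((y - x) / 3) + s) == max(z, y)) -> false; s = 1; return -2; agreement on -2.
Sweeping the whole domain (256 inputs) finds no disagreement.
verdict: equivalent


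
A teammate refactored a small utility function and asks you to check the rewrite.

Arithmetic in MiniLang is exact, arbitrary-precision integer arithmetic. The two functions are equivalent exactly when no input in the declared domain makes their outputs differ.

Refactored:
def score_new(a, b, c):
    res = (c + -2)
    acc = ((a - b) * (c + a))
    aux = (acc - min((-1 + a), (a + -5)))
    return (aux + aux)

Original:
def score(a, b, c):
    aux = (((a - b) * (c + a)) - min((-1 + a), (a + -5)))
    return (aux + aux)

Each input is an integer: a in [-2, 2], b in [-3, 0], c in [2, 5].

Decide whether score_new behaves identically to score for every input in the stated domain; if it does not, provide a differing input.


Equivalent — the differences include local variable names differ, and constant usage differs, and statement counts differ, and arithmetic usage differs, yet no declared input distinguishes the two.
Tracing a=-1, b=0, c=2: score: aux becomes 5; next final value 10 | score_new: res becomes 0; next acc becomes -1; next aux becomes 5; next final value 10 — matching result 10.
Across all 80 domain points the two functions coincide.
verdict: equivalent


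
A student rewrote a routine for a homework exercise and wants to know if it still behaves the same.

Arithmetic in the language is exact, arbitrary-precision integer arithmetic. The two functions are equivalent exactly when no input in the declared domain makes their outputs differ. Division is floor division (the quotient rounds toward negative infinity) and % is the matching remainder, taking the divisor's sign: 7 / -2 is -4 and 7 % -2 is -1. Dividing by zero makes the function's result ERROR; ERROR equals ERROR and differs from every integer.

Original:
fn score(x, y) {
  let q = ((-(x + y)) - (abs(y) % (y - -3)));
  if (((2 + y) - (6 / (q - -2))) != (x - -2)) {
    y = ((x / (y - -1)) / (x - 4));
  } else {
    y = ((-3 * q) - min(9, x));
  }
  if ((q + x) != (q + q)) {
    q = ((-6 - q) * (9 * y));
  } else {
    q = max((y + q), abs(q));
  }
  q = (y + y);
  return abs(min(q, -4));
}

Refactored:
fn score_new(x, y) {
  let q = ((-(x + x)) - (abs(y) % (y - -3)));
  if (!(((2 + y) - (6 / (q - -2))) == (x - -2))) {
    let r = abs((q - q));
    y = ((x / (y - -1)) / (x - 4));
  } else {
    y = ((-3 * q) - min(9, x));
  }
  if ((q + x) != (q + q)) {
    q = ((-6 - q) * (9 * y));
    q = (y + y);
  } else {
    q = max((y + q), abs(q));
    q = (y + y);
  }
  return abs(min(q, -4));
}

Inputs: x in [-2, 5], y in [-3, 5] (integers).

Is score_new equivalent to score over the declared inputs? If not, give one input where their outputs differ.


The rewrite breaks on x=-2, y=-1, where the results are 8 and 14.
score: q := 2 | (((2 + y) - (6 / (q - -2))) != (x - -2)): false | y := -4 | ((q + x) != (q + q)): true | q := 288 | q := -8 | result 8
score_new: q := 3 | (!(((2 + y) - (6 / (q - -2))) == (x - -2))): false | y := -7 | ((q + x) != (q + q)): true | q := 567 | q := -14 | result 14
verdict: not equivalent; witness: x=-2, y=-1


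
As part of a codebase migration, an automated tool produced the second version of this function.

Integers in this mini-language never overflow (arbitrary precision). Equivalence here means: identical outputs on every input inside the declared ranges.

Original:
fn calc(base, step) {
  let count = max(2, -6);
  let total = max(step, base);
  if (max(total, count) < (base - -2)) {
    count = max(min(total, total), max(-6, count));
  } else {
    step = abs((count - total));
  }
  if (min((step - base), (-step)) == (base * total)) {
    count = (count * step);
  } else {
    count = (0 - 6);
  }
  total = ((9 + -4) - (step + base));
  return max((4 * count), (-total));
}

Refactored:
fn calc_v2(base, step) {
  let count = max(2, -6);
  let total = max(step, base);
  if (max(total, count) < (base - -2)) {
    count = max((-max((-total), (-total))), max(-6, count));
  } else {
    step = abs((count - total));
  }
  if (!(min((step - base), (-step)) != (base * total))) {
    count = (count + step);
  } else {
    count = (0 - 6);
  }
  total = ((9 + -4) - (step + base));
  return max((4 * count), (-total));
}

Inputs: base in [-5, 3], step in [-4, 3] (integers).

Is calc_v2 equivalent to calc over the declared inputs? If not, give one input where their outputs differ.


The rewrite breaks on base=-1, step=1, where the results are 8 and 12.
calc: count = 2; total = 1; (max(total, count) < (base - -2)) -> false; step = 1; (min((step - base), (-step)) == (base * total)) -> true; count = 2; total = 5; return 8
calc_v2: count = 2; total = 1; (max(total, count) < (base - -2)) -> false; step = 1; (!(min((step - base), (-step)) != (base * total))) -> true; count = 3; total = 5; return 12
verdict: not equivalent; witness: base=-1, step=1


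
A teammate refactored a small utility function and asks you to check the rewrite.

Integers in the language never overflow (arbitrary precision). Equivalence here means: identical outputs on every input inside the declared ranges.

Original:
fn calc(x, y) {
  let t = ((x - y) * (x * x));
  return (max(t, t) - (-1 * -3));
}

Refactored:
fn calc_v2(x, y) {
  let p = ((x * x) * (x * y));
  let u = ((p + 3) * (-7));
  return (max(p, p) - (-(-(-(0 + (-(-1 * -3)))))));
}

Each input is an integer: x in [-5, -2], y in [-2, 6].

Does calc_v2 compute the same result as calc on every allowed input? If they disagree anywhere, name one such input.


There is a counterexample at x=-5, y=-2: -78 on one side, 247 on the other.
calc: t := -75 | result -78
calc_v2: p := 250 | u := -1771 | result 247
verdict: not equivalent; witness: x=-5, y=-2


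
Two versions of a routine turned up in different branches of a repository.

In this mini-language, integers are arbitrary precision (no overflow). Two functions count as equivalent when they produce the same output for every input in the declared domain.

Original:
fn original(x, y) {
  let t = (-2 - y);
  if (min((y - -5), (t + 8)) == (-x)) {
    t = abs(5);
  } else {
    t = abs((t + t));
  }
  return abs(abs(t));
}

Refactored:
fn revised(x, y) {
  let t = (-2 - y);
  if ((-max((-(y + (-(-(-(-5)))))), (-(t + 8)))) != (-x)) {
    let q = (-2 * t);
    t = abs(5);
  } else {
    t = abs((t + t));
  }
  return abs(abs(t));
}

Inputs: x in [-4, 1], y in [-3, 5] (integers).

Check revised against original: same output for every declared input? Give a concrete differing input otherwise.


On input x=-4, y=-3, original returns 2 while revised returns 5.
verdict: not equivalent; witness: x=-4, y=-3


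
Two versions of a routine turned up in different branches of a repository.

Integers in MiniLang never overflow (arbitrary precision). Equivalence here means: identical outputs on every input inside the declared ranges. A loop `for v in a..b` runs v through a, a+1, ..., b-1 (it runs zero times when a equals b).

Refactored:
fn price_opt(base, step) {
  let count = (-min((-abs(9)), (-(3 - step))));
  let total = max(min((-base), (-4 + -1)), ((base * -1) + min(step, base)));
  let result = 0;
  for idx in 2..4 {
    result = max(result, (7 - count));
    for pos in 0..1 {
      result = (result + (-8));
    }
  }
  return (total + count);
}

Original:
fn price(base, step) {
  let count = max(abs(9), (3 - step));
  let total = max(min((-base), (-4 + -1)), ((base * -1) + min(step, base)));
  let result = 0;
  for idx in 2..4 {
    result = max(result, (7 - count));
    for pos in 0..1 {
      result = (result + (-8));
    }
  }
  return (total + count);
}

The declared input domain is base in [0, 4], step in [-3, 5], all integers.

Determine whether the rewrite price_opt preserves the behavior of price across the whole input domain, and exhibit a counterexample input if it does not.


Comparing the listings, the differences include: min/max/abs usage differs.
One worked example (base=2, step=0) — price: count = 9; total = -2; result = 0; [idx=2]; result = 0; [pos=0]; result = -8; [idx=3]; result = -2; [pos=0]; result = -10; return 7; price_opt: count = 9; total = -2; result = 0; [idx=2]; result = 0; [pos=0]; result = -8; [idx=3]; result = -2; [pos=0]; result = -10; return 7; agreement on 7.
Across all 45 domain points the two functions coincide.
verdict: equivalent


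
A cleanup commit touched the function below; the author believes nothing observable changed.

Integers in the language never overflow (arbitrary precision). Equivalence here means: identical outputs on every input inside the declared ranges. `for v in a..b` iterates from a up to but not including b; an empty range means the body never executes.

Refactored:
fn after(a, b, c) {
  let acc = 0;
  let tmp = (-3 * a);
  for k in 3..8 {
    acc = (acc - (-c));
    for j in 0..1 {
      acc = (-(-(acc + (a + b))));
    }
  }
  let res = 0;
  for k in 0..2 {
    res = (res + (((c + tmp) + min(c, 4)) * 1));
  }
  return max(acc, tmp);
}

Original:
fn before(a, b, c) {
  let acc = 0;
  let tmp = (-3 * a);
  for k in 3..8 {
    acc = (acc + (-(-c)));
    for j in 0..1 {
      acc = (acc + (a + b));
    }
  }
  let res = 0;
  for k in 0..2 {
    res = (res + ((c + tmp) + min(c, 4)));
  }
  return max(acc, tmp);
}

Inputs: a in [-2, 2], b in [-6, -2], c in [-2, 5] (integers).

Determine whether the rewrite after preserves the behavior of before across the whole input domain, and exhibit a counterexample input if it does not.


The two versions differ — the changes include constant usage differs; also arithmetic usage differs.
Spot check at a=2, b=-4, c=1 — before: acc=0, then tmp=-6, then (k=3), then acc=1, then (j=0), then acc=-1, then (k=4), then acc=0, then (j=0), then acc=-2, then (k=5), then acc=-1, then (j=0), then acc=-3, then (k=6), then acc=-2, then (j=0), then acc=-4, then (k=7), then acc=-3, then (j=0), then acc=-5, then res=0, then (k=0), then res=-4, then (k=1), then res=-8, then returns -5. after: acc=0, then tmp=-6, then (k=3), then acc=1, then (j=0), then acc=-1, then (k=4), then acc=0, then (j=0), then acc=-2, then (k=5), then acc=-1, then (j=0), then acc=-3, then (k=6), then acc=-2, then (j=0), then acc=-4, then (k=7), then acc=-3, then (j=0), then acc=-5, then res=0, then (k=0), then res=-4, then (k=1), then res=-8, then returns -5. Both give -5.
Checked all 200 inputs in the declared domain: the outputs agree on every one.
verdict: equivalent


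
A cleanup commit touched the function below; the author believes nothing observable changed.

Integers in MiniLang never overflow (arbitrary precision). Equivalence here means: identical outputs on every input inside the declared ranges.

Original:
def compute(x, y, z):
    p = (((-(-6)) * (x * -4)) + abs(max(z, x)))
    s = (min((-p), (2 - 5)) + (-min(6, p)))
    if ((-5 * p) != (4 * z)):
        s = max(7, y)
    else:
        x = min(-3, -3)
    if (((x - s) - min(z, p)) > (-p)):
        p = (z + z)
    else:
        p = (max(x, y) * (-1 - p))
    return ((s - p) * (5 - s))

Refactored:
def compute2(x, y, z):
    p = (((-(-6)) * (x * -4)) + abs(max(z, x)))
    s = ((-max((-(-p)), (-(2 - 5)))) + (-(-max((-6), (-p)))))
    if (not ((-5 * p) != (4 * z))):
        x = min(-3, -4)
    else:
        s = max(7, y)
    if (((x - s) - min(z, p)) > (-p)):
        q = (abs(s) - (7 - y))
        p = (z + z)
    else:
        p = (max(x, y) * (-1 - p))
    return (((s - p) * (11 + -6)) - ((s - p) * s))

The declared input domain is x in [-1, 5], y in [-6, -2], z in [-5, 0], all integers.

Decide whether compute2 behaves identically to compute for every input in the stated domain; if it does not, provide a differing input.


There is a counterexample at x=0, y=-6, z=0: -48 on one side, -56 on the other.
compute: p = 0; s = -3; ((-5 * p) != (4 * z)) -> false; x = -3; (((x - s) - min(z, p)) > (-p)) -> false; p = 3; return -48
compute2: p = 0; s = -3; (not ((-5 * p) != (4 * z))) -> true; x = -4; (((x - s) - min(z, p)) > (-p)) -> false; p = 4; return -56
verdict: not equivalent; witness: x=0, y=-6, z=0
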